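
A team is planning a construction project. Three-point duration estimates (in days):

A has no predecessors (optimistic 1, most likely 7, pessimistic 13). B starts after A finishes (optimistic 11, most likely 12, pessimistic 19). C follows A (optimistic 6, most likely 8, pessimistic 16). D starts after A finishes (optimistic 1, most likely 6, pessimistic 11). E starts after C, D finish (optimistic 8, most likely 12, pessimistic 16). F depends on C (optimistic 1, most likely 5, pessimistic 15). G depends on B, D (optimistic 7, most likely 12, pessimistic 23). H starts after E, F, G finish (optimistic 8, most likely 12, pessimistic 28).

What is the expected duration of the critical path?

47 days

te_A = (1 + 4·7 + 13)/6 = 42/6 = 7
te_B = (11 + 4·12 + 19)/6 = 78/6 = 13
te_C = (6 + 4·8 + 16)/6 = 54/6 = 9
te_D = (1 + 4·6 + 11)/6 = 36/6 = 6
te_E = (8 + 4·12 + 16)/6 = 72/6 = 12
te_F = (1 + 4·5 + 15)/6 = 36/6 = 6
te_G = (7 + 4·12 + 23)/6 = 78/6 = 13
te_H = (8 + 4·12 + 28)/6 = 84/6 = 14

Forward pass:
ES_A = 0; EF_A = 7
ES_B = 7; EF_B = 7+13 = 20
ES_C = 7; EF_C = 7+9 = 16
ES_D = 7; EF_D = 7+6 = 13
ES_E = max(EF_C=16, EF_D=13) = 16; EF_E = 16+12 = 28
ES_F = 16; EF_F = 16+6 = 22
ES_G = max(EF_B=20, EF_D=13) = 20; EF_G = 20+13 = 33
ES_H = max(EF_E=28, EF_F=22, EF_G=33) = 33; EF_H = 33+14 = 47
Expected project duration μ = 47 days. Critical path: A → B → G → H.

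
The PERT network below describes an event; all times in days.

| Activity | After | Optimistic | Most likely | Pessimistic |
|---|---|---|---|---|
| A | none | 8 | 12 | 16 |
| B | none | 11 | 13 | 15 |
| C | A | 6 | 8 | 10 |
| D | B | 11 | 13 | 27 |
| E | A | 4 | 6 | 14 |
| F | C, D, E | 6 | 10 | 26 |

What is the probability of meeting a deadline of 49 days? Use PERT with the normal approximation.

0.981

te_A = (8 + 4·12 + 16)/6 = 72/6 = 12; σ²_A = ((16−8)/6)² = 1.778
te_B = (11 + 4·13 + 15)/6 = 78/6 = 13; σ²_B = ((15−11)/6)² = 0.444
te_C = (6 + 4·8 + 10)/6 = 48/6 = 8; σ²_C = ((10−6)/6)² = 0.444
te_D = (11 + 4·13 + 27)/6 = 90/6 = 15; σ²_D = ((27−11)/6)² = 7.111
te_E = (4 + 4·6 + 14)/6 = 42/6 = 7; σ²_E = ((14−4)/6)² = 2.778
te_F = (6 + 4·10 + 26)/6 = 72/6 = 12; σ²_F = ((26−6)/6)² = 11.111

Forward pass:
ES_A = 0; EF_A = 12
ES_B = 0; EF_B = 13
ES_C = 12; EF_C = 12+8 = 20
ES_D = 13; EF_D = 13+15 = 28
ES_E = 12; EF_E = 12+7 = 19
ES_F = max(EF_C=20, EF_D=28, EF_E=19) = 28; EF_F = 28+12 = 40
Expected project duration μ = 40 days. Critical path: B → D → F.

Variance along critical path = 0.444 + 7.111 + 11.111 = 18.667; σ = √18.667 = 4.320 days.
Z = (49 − 40) / 4.320 = 2.083
P(T ≤ 49) = Φ(2.083) ≈ 0.981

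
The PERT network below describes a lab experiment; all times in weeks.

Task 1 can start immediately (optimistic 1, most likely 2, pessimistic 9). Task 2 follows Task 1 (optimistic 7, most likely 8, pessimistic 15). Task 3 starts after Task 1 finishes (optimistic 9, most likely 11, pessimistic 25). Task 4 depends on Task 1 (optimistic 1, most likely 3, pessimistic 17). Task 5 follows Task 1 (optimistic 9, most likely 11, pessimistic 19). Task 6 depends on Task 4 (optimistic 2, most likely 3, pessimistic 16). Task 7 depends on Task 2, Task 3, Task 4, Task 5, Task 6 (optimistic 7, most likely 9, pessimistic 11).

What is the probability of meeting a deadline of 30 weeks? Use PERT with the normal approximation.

te_Task 1 = (1 + 4·2 + 9)/6 = 18/6 = 3; σ²_Task 1 = ((9−1)/6)² = 1.778
te_Task 2 = (7 + 4·8 + 15)/6 = 54/6 = 9; σ²_Task 2 = ((15−7)/6)² = 1.778
te_Task 3 = (9 + 4·11 + 25)/6 = 78/6 = 13; σ²_Task 3 = ((25−9)/6)² = 7.111
te_Task 4 = (1 + 4·3 + 17)/6 = 30/6 = 5; σ²_Task 4 = ((17−1)/6)² = 7.111
te_Task 5 = (9 + 4·11 + 19)/6 = 72/6 = 12; σ²_Task 5 = ((19−9)/6)² = 2.778
te_Task 6 = (2 + 4·3 + 16)/6 = 30/6 = 5; σ²_Task 6 = ((16−2)/6)² = 5.444
te_Task 7 = (7 + 4·9 + 11)/6 = 54/6 = 9; σ²_Task 7 = ((11−7)/6)² = 0.444

Forward pass:
ES_Task 1 = 0; EF_Task 1 = 3
ES_Task 2 = 3; EF_Task 2 = 3+9 = 12
ES_Task 3 = 3; EF_Task 3 = 3+13 = 16
ES_Task 4 = 3; EF_Task 4 = 3+5 = 8
ES_Task 5 = 3; EF_Task 5 = 3+12 = 15
ES_Task 6 = 8; EF_Task 6 = 8+5 = 13
ES_Task 7 = max(EF_Task 2=12, EF_Task 3=16, EF_Task 4=8, EF_Task 5=15, EF_Task 6=13) = 16; EF_Task 7 = 16+9 = 25
Expected project duration μ = 25 weeks. Critical path: Task 1 → Task 3 → Task 7.

Variance along critical path = 1.778 + 7.111 + 0.444 = 9.333; σ = √9.333 = 3.055 weeks.
Z = (30 − 25) / 3.055 = 1.637
P(T ≤ 30) = Φ(1.637) ≈ 0.949

0.949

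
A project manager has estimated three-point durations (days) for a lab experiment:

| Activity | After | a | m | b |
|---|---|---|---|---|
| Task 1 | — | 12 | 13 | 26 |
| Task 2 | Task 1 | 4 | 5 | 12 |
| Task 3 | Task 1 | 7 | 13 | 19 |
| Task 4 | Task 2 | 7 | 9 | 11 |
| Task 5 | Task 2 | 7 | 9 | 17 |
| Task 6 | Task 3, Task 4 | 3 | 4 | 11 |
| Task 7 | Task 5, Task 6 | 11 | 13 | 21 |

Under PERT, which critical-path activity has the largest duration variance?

Task 1

te_Task 1 = (12 + 4·13 + 26)/6 = 90/6 = 15; σ²_Task 1 = ((26−12)/6)² = 5.444
te_Task 2 = (4 + 4·5 + 12)/6 = 36/6 = 6; σ²_Task 2 = ((12−4)/6)² = 1.778
te_Task 3 = (7 + 4·13 + 19)/6 = 78/6 = 13; σ²_Task 3 = ((19−7)/6)² = 4.000
te_Task 4 = (7 + 4·9 + 11)/6 = 54/6 = 9; σ²_Task 4 = ((11−7)/6)² = 0.444
te_Task 5 = (7 + 4·9 + 17)/6 = 60/6 = 10; σ²_Task 5 = ((17−7)/6)² = 2.778
te_Task 6 = (3 + 4·4 + 11)/6 = 30/6 = 5; σ²_Task 6 = ((11−3)/6)² = 1.778
te_Task 7 = (11 + 4·13 + 21)/6 = 84/6 = 14; σ²_Task 7 = ((21−11)/6)² = 2.778

Forward pass:
ES_Task 1 = 0; EF_Task 1 = 15
ES_Task 2 = 15; EF_Task 2 = 15+6 = 21
ES_Task 3 = 15; EF_Task 3 = 15+13 = 28
ES_Task 4 = 21; EF_Task 4 = 21+9 = 30
ES_Task 5 = 21; EF_Task 5 = 21+10 = 31
ES_Task 6 = max(EF_Task 3=28, EF_Task 4=30) = 30; EF_Task 6 = 30+5 = 35
ES_Task 7 = max(EF_Task 5=31, EF_Task 6=35) = 35; EF_Task 7 = 35+14 = 49
Expected project duration μ = 49 days. Critical path: Task 1 → Task 2 → Task 4 → Task 6 → Task 7.

Variances on critical path: σ²_Task 1=5.444, σ²_Task 2=1.778, σ²_Task 4=0.444, σ²_Task 6=1.778, σ²_Task 7=2.778.
Largest is σ²_Task 1 = 5.444.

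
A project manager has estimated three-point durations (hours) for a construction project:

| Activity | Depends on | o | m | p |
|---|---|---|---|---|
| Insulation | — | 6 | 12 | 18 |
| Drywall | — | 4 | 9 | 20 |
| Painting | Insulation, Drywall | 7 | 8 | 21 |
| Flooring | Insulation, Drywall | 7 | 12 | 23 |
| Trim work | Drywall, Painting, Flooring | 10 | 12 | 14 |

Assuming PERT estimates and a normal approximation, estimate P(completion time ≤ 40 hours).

0.811

te_Insulation = (6 + 4·12 + 18)/6 = 72/6 = 12; σ²_Insulation = ((18−6)/6)² = 4.000
te_Drywall = (4 + 4·9 + 20)/6 = 60/6 = 10; σ²_Drywall = ((20−4)/6)² = 7.111
te_Painting = (7 + 4·8 + 21)/6 = 60/6 = 10; σ²_Painting = ((21−7)/6)² = 5.444
te_Flooring = (7 + 4·12 + 23)/6 = 78/6 = 13; σ²_Flooring = ((23−7)/6)² = 7.111
te_Trim work = (10 + 4·12 + 14)/6 = 72/6 = 12; σ²_Trim work = ((14−10)/6)² = 0.444

Forward pass:
ES_Insulation = 0; EF_Insulation = 12
ES_Drywall = 0; EF_Drywall = 10
ES_Painting = max(EF_Insulation=12, EF_Drywall=10) = 12; EF_Painting = 12+10 = 22
ES_Flooring = max(EF_Insulation=12, EF_Drywall=10) = 12; EF_Flooring = 12+13 = 25
ES_Trim work = max(EF_Drywall=10, EF_Painting=22, EF_Flooring=25) = 25; EF_Trim work = 25+12 = 37
Expected project duration μ = 37 hours. Critical path: Insulation → Flooring → Trim work.

Variance along critical path = 4.000 + 7.111 + 0.444 = 11.556; σ = √11.556 = 3.399 hours.
Z = (40 − 37) / 3.399 = 0.883
P(T ≤ 40) = Φ(0.883) ≈ 0.811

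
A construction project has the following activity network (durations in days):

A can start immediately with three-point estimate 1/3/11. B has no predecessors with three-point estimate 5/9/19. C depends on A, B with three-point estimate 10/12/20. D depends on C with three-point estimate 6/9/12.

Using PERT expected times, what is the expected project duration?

te_A = (1 + 4·3 + 11)/6 = 24/6 = 4
te_B = (5 + 4·9 + 19)/6 = 60/6 = 10
te_C = (10 + 4·12 + 20)/6 = 78/6 = 13
te_D = (6 + 4·9 + 12)/6 = 54/6 = 9

Forward pass:
ES_A = 0; EF_A = 4
ES_B = 0; EF_B = 10
ES_C = max(EF_A=4, EF_B=10) = 10; EF_C = 10+13 = 23
ES_D = 23; EF_D = 23+9 = 32
Expected project duration μ = 32 days. Critical path: B → C → D.

32 days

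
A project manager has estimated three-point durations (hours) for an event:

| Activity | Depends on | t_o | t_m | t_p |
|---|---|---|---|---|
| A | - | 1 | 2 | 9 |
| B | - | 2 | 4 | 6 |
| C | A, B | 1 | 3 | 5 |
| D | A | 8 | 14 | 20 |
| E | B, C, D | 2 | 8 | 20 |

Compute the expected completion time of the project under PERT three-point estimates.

te_A = (1 + 4·2 + 9)/6 = 18/6 = 3
te_B = (2 + 4·4 + 6)/6 = 24/6 = 4
te_C = (1 + 4·3 + 5)/6 = 18/6 = 3
te_D = (8 + 4·14 + 20)/6 = 84/6 = 14
te_E = (2 + 4·8 + 20)/6 = 54/6 = 9

Forward pass:
ES_A = 0; EF_A = 3
ES_B = 0; EF_B = 4
ES_C = max(EF_A=3, EF_B=4) = 4; EF_C = 4+3 = 7
ES_D = 3; EF_D = 3+14 = 17
ES_E = max(EF_B=4, EF_C=7, EF_D=17) = 17; EF_E = 17+9 = 26
Expected project duration μ = 26 hours. Critical path: A → D → E.

26 hours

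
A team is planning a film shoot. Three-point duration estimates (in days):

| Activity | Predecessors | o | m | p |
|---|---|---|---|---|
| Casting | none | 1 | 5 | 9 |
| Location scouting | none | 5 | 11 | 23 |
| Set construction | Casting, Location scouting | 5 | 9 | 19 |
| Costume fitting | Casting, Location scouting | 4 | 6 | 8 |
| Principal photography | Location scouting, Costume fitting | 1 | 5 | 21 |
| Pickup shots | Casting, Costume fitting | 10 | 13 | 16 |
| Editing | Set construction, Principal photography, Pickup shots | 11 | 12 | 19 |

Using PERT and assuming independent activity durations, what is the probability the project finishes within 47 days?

te_Casting = (1 + 4·5 + 9)/6 = 30/6 = 5; σ²_Casting = ((9−1)/6)² = 1.778
te_Location scouting = (5 + 4·11 + 23)/6 = 72/6 = 12; σ²_Location scouting = ((23−5)/6)² = 9.000
te_Set construction = (5 + 4·9 + 19)/6 = 60/6 = 10; σ²_Set construction = ((19−5)/6)² = 5.444
te_Costume fitting = (4 + 4·6 + 8)/6 = 36/6 = 6; σ²_Costume fitting = ((8−4)/6)² = 0.444
te_Principal photography = (1 + 4·5 + 21)/6 = 42/6 = 7; σ²_Principal photography = ((21−1)/6)² = 11.111
te_Pickup shots = (10 + 4·13 + 16)/6 = 78/6 = 13; σ²_Pickup shots = ((16−10)/6)² = 1.000
te_Editing = (11 + 4·12 + 19)/6 = 78/6 = 13; σ²_Editing = ((19−11)/6)² = 1.778

Forward pass:
ES_Casting = 0; EF_Casting = 5
ES_Location scouting = 0; EF_Location scouting = 12
ES_Set construction = max(EF_Casting=5, EF_Location scouting=12) = 12; EF_Set construction = 12+10 = 22
ES_Costume fitting = max(EF_Casting=5, EF_Location scouting=12) = 12; EF_Costume fitting = 12+6 = 18
ES_Principal photography = max(EF_Location scouting=12, EF_Costume fitting=18) = 18; EF_Principal photography = 18+7 = 25
ES_Pickup shots = max(EF_Casting=5, EF_Costume fitting=18) = 18; EF_Pickup shots = 18+13 = 31
ES_Editing = max(EF_Set construction=22, EF_Principal photography=25, EF_Pickup shots=31) = 31; EF_Editing = 31+13 = 44
Expected project duration μ = 44 days. Critical path: Location scouting → Costume fitting → Pickup shots → Editing.

Variance along critical path = 9.000 + 0.444 + 1.000 + 1.778 = 12.222; σ = √12.222 = 3.496 days.
Z = (47 − 44) / 3.496 = 0.858
P(T ≤ 47) = Φ(0.858) ≈ 0.805

0.805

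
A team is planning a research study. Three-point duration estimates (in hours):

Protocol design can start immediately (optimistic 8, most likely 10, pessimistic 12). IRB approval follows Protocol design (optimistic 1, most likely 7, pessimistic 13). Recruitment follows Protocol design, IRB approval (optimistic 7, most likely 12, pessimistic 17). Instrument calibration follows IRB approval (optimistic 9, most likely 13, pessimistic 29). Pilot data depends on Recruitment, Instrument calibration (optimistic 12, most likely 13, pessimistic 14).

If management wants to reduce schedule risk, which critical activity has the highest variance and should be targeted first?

te_Protocol design = (8 + 4·10 + 12)/6 = 60/6 = 10; σ²_Protocol design = ((12−8)/6)² = 0.444
te_IRB approval = (1 + 4·7 + 13)/6 = 42/6 = 7; σ²_IRB approval = ((13−1)/6)² = 4.000
te_Recruitment = (7 + 4·12 + 17)/6 = 72/6 = 12; σ²_Recruitment = ((17−7)/6)² = 2.778
te_Instrument calibration = (9 + 4·13 + 29)/6 = 90/6 = 15; σ²_Instrument calibration = ((29−9)/6)² = 11.111
te_Pilot data = (12 + 4·13 + 14)/6 = 78/6 = 13; σ²_Pilot data = ((14−12)/6)² = 0.111

Forward pass:
ES_Protocol design = 0; EF_Protocol design = 10
ES_IRB approval = 10; EF_IRB approval = 10+7 = 17
ES_Recruitment = max(EF_Protocol design=10, EF_IRB approval=17) = 17; EF_Recruitment = 17+12 = 29
ES_Instrument calibration = 17; EF_Instrument calibration = 17+15 = 32
ES_Pilot data = max(EF_Recruitment=29, EF_Instrument calibration=32) = 32; EF_Pilot data = 32+13 = 45
Expected project duration μ = 45 hours. Critical path: Protocol design → IRB approval → Instrument calibration → Pilot data.

Variances on critical path: σ²_Protocol design=0.444, σ²_IRB approval=4.000, σ²_Instrument calibration=11.111, σ²_Pilot data=0.111.
Largest is σ²_Instrument calibration = 11.111.

Instrument calibration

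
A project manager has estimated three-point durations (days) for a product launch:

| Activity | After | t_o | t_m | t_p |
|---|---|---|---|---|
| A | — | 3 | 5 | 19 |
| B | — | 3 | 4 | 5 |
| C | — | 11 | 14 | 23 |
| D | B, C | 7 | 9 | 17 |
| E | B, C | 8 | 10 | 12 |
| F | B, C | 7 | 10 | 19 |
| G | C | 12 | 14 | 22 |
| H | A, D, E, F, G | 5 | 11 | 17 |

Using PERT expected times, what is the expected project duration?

41 days

te_A = (3 + 4·5 + 19)/6 = 42/6 = 7
te_B = (3 + 4·4 + 5)/6 = 24/6 = 4
te_C = (11 + 4·14 + 23)/6 = 90/6 = 15
te_D = (7 + 4·9 + 17)/6 = 60/6 = 10
te_E = (8 + 4·10 + 12)/6 = 60/6 = 10
te_F = (7 + 4·10 + 19)/6 = 66/6 = 11
te_G = (12 + 4·14 + 22)/6 = 90/6 = 15
te_H = (5 + 4·11 + 17)/6 = 66/6 = 11

Forward pass:
ES_A = 0; EF_A = 7
ES_B = 0; EF_B = 4
ES_C = 0; EF_C = 15
ES_D = max(EF_B=4, EF_C=15) = 15; EF_D = 15+10 = 25
ES_E = max(EF_B=4, EF_C=15) = 15; EF_E = 15+10 = 25
ES_F = max(EF_B=4, EF_C=15) = 15; EF_F = 15+11 = 26
ES_G = 15; EF_G = 15+15 = 30
ES_H = max(EF_A=7, EF_D=25, EF_E=25, EF_F=26, EF_G=30) = 30; EF_H = 30+11 = 41
Expected project duration μ = 41 days. Critical path: C → G → H.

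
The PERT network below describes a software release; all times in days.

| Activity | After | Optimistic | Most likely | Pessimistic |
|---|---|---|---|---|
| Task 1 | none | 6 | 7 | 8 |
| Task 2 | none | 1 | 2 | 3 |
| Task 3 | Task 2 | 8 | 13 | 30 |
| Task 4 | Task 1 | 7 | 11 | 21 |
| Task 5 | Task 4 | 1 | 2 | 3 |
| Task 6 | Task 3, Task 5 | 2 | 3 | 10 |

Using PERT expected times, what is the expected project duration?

te_Task 1 = (6 + 4·7 + 8)/6 = 42/6 = 7
te_Task 2 = (1 + 4·2 + 3)/6 = 12/6 = 2
te_Task 3 = (8 + 4·13 + 30)/6 = 90/6 = 15
te_Task 4 = (7 + 4·11 + 21)/6 = 72/6 = 12
te_Task 5 = (1 + 4·2 + 3)/6 = 12/6 = 2
te_Task 6 = (2 + 4·3 + 10)/6 = 24/6 = 4

Forward pass:
ES_Task 1 = 0; EF_Task 1 = 7
ES_Task 2 = 0; EF_Task 2 = 2
ES_Task 3 = 2; EF_Task 3 = 2+15 = 17
ES_Task 4 = 7; EF_Task 4 = 7+12 = 19
ES_Task 5 = 19; EF_Task 5 = 19+2 = 21
ES_Task 6 = max(EF_Task 3=17, EF_Task 5=21) = 21; EF_Task 6 = 21+4 = 25
Expected project duration μ = 25 days. Critical path: Task 1 → Task 4 → Task 5 → Task 6.

25 days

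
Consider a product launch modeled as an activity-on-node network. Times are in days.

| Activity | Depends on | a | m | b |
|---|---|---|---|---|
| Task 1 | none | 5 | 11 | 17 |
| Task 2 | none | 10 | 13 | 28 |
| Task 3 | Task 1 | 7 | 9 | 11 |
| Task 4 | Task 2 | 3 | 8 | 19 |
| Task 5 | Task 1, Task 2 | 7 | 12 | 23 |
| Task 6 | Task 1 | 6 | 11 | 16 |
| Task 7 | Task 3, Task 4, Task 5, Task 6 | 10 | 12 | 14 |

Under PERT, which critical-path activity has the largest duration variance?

Task 2

te_Task 1 = (5 + 4·11 + 17)/6 = 66/6 = 11; σ²_Task 1 = ((17−5)/6)² = 4.000
te_Task 2 = (10 + 4·13 + 28)/6 = 90/6 = 15; σ²_Task 2 = ((28−10)/6)² = 9.000
te_Task 3 = (7 + 4·9 + 11)/6 = 54/6 = 9; σ²_Task 3 = ((11−7)/6)² = 0.444
te_Task 4 = (3 + 4·8 + 19)/6 = 54/6 = 9; σ²_Task 4 = ((19−3)/6)² = 7.111
te_Task 5 = (7 + 4·12 + 23)/6 = 78/6 = 13; σ²_Task 5 = ((23−7)/6)² = 7.111
te_Task 6 = (6 + 4·11 + 16)/6 = 66/6 = 11; σ²_Task 6 = ((16−6)/6)² = 2.778
te_Task 7 = (10 + 4·12 + 14)/6 = 72/6 = 12; σ²_Task 7 = ((14−10)/6)² = 0.444

Forward pass:
ES_Task 1 = 0; EF_Task 1 = 11
ES_Task 2 = 0; EF_Task 2 = 15
ES_Task 3 = 11; EF_Task 3 = 11+9 = 20
ES_Task 4 = 15; EF_Task 4 = 15+9 = 24
ES_Task 5 = max(EF_Task 1=11, EF_Task 2=15) = 15; EF_Task 5 = 15+13 = 28
ES_Task 6 = 11; EF_Task 6 = 11+11 = 22
ES_Task 7 = max(EF_Task 3=20, EF_Task 4=24, EF_Task 5=28, EF_Task 6=22) = 28; EF_Task 7 = 28+12 = 40
Expected project duration μ = 40 days. Critical path: Task 2 → Task 5 → Task 7.

Variances on critical path: σ²_Task 2=9.000, σ²_Task 5=7.111, σ²_Task 7=0.444.
Largest is σ²_Task 2 = 9.000.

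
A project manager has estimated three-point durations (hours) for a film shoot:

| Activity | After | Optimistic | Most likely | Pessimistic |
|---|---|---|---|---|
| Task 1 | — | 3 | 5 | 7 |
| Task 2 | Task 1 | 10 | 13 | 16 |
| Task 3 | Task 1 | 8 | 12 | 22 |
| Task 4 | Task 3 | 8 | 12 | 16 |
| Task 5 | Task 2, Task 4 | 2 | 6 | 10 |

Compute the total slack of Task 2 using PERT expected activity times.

te_Task 1 = (3 + 4·5 + 7)/6 = 30/6 = 5
te_Task 2 = (10 + 4·13 + 16)/6 = 78/6 = 13
te_Task 3 = (8 + 4·12 + 22)/6 = 78/6 = 13
te_Task 4 = (8 + 4·12 + 16)/6 = 72/6 = 12
te_Task 5 = (2 + 4·6 + 10)/6 = 36/6 = 6

Forward pass:
ES_Task 1 = 0; EF_Task 1 = 5
ES_Task 2 = 5; EF_Task 2 = 5+13 = 18
ES_Task 3 = 5; EF_Task 3 = 5+13 = 18
ES_Task 4 = 18; EF_Task 4 = 18+12 = 30
ES_Task 5 = max(EF_Task 2=18, EF_Task 4=30) = 30; EF_Task 5 = 30+6 = 36
Expected project duration μ = 36 hours. Critical path: Task 1 → Task 3 → Task 4 → Task 5.

Backward pass:
LF_Task 5 = 36; LS_Task 5 = 36−6 = 30
LF_Task 4 = LS_Task 5 = 30; LS_Task 4 = 30−12 = 18
LF_Task 3 = LS_Task 4 = 18; LS_Task 3 = 18−13 = 5
LF_Task 2 = LS_Task 5 = 30; LS_Task 2 = 30−13 = 17
LF_Task 1 = min(LS_Task 2=17, LS_Task 3=5) = 5; LS_Task 1 = 5−5 = 0
Slack_Task 2 = LS_Task 2 − ES_Task 2 = 17 − 5 = 12

12 hours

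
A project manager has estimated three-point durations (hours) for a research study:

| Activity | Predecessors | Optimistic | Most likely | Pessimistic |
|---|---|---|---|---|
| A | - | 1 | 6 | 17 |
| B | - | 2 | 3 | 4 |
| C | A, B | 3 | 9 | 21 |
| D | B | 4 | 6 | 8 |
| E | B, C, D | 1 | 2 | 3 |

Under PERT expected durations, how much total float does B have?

4 hours

te_A = (1 + 4·6 + 17)/6 = 42/6 = 7
te_B = (2 + 4·3 + 4)/6 = 18/6 = 3
te_C = (3 + 4·9 + 21)/6 = 60/6 = 10
te_D = (4 + 4·6 + 8)/6 = 36/6 = 6
te_E = (1 + 4·2 + 3)/6 = 12/6 = 2

Forward pass:
ES_A = 0; EF_A = 7
ES_B = 0; EF_B = 3
ES_C = max(EF_A=7, EF_B=3) = 7; EF_C = 7+10 = 17
ES_D = 3; EF_D = 3+6 = 9
ES_E = max(EF_B=3, EF_C=17, EF_D=9) = 17; EF_E = 17+2 = 19
Expected project duration μ = 19 hours. Critical path: A → C → E.

Backward pass:
LF_E = 19; LS_E = 19−2 = 17
LF_D = LS_E = 17; LS_D = 17−6 = 11
LF_C = LS_E = 17; LS_C = 17−10 = 7
LF_B = min(LS_C=7, LS_D=11, LS_E=17) = 7; LS_B = 7−3 = 4
LF_A = LS_C = 7; LS_A = 7−7 = 0
Slack_B = LS_B − ES_B = 4 − 0 = 4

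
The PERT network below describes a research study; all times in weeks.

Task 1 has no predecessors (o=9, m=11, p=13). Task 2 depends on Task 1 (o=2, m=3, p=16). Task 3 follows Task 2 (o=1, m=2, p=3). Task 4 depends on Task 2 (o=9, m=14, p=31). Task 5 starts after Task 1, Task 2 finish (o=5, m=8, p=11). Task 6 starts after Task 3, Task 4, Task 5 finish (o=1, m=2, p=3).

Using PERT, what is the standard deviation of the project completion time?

te_Task 1 = (9 + 4·11 + 13)/6 = 66/6 = 11; σ²_Task 1 = ((13−9)/6)² = 0.444
te_Task 2 = (2 + 4·3 + 16)/6 = 30/6 = 5; σ²_Task 2 = ((16−2)/6)² = 5.444
te_Task 3 = (1 + 4·2 + 3)/6 = 12/6 = 2; σ²_Task 3 = ((3−1)/6)² = 0.111
te_Task 4 = (9 + 4·14 + 31)/6 = 96/6 = 16; σ²_Task 4 = ((31−9)/6)² = 13.444
te_Task 5 = (5 + 4·8 + 11)/6 = 48/6 = 8; σ²_Task 5 = ((11−5)/6)² = 1.000
te_Task 6 = (1 + 4·2 + 3)/6 = 12/6 = 2; σ²_Task 6 = ((3−1)/6)² = 0.111

Forward pass:
ES_Task 1 = 0; EF_Task 1 = 11
ES_Task 2 = 11; EF_Task 2 = 11+5 = 16
ES_Task 3 = 16; EF_Task 3 = 16+2 = 18
ES_Task 4 = 16; EF_Task 4 = 16+16 = 32
ES_Task 5 = max(EF_Task 1=11, EF_Task 2=16) = 16; EF_Task 5 = 16+8 = 24
ES_Task 6 = max(EF_Task 3=18, EF_Task 4=32, EF_Task 5=24) = 32; EF_Task 6 = 32+2 = 34
Expected project duration μ = 34 weeks. Critical path: Task 1 → Task 2 → Task 4 → Task 6.

Variance along critical path = 0.444 + 5.444 + 13.444 + 0.111 = 19.444
σ = √19.444 = 4.410 weeks

4.41 weeks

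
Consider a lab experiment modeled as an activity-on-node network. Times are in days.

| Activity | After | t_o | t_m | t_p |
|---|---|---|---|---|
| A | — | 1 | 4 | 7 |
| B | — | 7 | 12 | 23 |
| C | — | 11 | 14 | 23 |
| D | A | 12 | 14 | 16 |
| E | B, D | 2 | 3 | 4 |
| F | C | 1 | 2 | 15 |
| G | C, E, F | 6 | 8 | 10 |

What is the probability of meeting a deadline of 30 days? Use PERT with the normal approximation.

te_A = (1 + 4·4 + 7)/6 = 24/6 = 4; σ²_A = ((7−1)/6)² = 1.000
te_B = (7 + 4·12 + 23)/6 = 78/6 = 13; σ²_B = ((23−7)/6)² = 7.111
te_C = (11 + 4·14 + 23)/6 = 90/6 = 15; σ²_C = ((23−11)/6)² = 4.000
te_D = (12 + 4·14 + 16)/6 = 84/6 = 14; σ²_D = ((16−12)/6)² = 0.444
te_E = (2 + 4·3 + 4)/6 = 18/6 = 3; σ²_E = ((4−2)/6)² = 0.111
te_F = (1 + 4·2 + 15)/6 = 24/6 = 4; σ²_F = ((15−1)/6)² = 5.444
te_G = (6 + 4·8 + 10)/6 = 48/6 = 8; σ²_G = ((10−6)/6)² = 0.444

Forward pass:
ES_A = 0; EF_A = 4
ES_B = 0; EF_B = 13
ES_C = 0; EF_C = 15
ES_D = 4; EF_D = 4+14 = 18
ES_E = max(EF_B=13, EF_D=18) = 18; EF_E = 18+3 = 21
ES_F = 15; EF_F = 15+4 = 19
ES_G = max(EF_C=15, EF_E=21, EF_F=19) = 21; EF_G = 21+8 = 29
Expected project duration μ = 29 days. Critical path: A → D → E → G.

Variance along critical path = 1.000 + 0.444 + 0.111 + 0.444 = 2.000; σ = √2.000 = 1.414 days.
Z = (30 − 29) / 1.414 = 0.707
P(T ≤ 30) = Φ(0.707) ≈ 0.760

0.760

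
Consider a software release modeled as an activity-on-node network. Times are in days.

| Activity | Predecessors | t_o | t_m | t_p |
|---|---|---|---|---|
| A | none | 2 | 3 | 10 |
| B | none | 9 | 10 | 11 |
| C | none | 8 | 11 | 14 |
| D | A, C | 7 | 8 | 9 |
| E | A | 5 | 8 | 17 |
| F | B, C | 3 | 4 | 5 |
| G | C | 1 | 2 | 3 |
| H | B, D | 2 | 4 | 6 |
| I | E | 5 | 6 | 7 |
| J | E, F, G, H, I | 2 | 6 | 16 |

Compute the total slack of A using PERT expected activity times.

te_A = (2 + 4·3 + 10)/6 = 24/6 = 4
te_B = (9 + 4·10 + 11)/6 = 60/6 = 10
te_C = (8 + 4·11 + 14)/6 = 66/6 = 11
te_D = (7 + 4·8 + 9)/6 = 48/6 = 8
te_E = (5 + 4·8 + 17)/6 = 54/6 = 9
te_F = (3 + 4·4 + 5)/6 = 24/6 = 4
te_G = (1 + 4·2 + 3)/6 = 12/6 = 2
te_H = (2 + 4·4 + 6)/6 = 24/6 = 4
te_I = (5 + 4·6 + 7)/6 = 36/6 = 6
te_J = (2 + 4·6 + 16)/6 = 42/6 = 7

Forward pass:
ES_A = 0; EF_A = 4
ES_B = 0; EF_B = 10
ES_C = 0; EF_C = 11
ES_D = max(EF_A=4, EF_C=11) = 11; EF_D = 11+8 = 19
ES_E = 4; EF_E = 4+9 = 13
ES_F = max(EF_B=10, EF_C=11) = 11; EF_F = 11+4 = 15
ES_G = 11; EF_G = 11+2 = 13
ES_H = max(EF_B=10, EF_D=19) = 19; EF_H = 19+4 = 23
ES_I = 13; EF_I = 13+6 = 19
ES_J = max(EF_E=13, EF_F=15, EF_G=13, EF_H=23, EF_I=19) = 23; EF_J = 23+7 = 30
Expected project duration μ = 30 days. Critical path: C → D → H → J.

Backward pass:
LF_J = 30; LS_J = 30−7 = 23
LF_I = LS_J = 23; LS_I = 23−6 = 17
LF_H = LS_J = 23; LS_H = 23−4 = 19
LF_G = LS_J = 23; LS_G = 23−2 = 21
LF_F = LS_J = 23; LS_F = 23−4 = 19
LF_E = min(LS_I=17, LS_J=23) = 17; LS_E = 17−9 = 8
LF_D = LS_H = 19; LS_D = 19−8 = 11
LF_C = min(LS_D=11, LS_F=19, LS_G=21) = 11; LS_C = 11−11 = 0
LF_B = min(LS_F=19, LS_H=19) = 19; LS_B = 19−10 = 9
LF_A = min(LS_D=11, LS_E=8) = 8; LS_A = 8−4 = 4
Slack_A = LS_A − ES_A = 4 − 0 = 4

4 days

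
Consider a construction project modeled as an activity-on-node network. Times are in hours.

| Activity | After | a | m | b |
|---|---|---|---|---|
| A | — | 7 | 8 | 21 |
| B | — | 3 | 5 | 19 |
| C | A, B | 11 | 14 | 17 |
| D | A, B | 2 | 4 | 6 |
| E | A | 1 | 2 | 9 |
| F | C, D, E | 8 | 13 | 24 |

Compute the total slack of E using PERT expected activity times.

11 hours

te_A = (7 + 4·8 + 21)/6 = 60/6 = 10
te_B = (3 + 4·5 + 19)/6 = 42/6 = 7
te_C = (11 + 4·14 + 17)/6 = 84/6 = 14
te_D = (2 + 4·4 + 6)/6 = 24/6 = 4
te_E = (1 + 4·2 + 9)/6 = 18/6 = 3
te_F = (8 + 4·13 + 24)/6 = 84/6 = 14

Forward pass:
ES_A = 0; EF_A = 10
ES_B = 0; EF_B = 7
ES_C = max(EF_A=10, EF_B=7) = 10; EF_C = 10+14 = 24
ES_D = max(EF_A=10, EF_B=7) = 10; EF_D = 10+4 = 14
ES_E = 10; EF_E = 10+3 = 13
ES_F = max(EF_C=24, EF_D=14, EF_E=13) = 24; EF_F = 24+14 = 38
Expected project duration μ = 38 hours. Critical path: A → C → F.

Backward pass:
LF_F = 38; LS_F = 38−14 = 24
LF_E = LS_F = 24; LS_E = 24−3 = 21
LF_D = LS_F = 24; LS_D = 24−4 = 20
LF_C = LS_F = 24; LS_C = 24−14 = 10
LF_B = min(LS_C=10, LS_D=20) = 10; LS_B = 10−7 = 3
LF_A = min(LS_C=10, LS_D=20, LS_E=21) = 10; LS_A = 10−10 = 0
Slack_E = LS_E − ES_E = 21 − 10 = 11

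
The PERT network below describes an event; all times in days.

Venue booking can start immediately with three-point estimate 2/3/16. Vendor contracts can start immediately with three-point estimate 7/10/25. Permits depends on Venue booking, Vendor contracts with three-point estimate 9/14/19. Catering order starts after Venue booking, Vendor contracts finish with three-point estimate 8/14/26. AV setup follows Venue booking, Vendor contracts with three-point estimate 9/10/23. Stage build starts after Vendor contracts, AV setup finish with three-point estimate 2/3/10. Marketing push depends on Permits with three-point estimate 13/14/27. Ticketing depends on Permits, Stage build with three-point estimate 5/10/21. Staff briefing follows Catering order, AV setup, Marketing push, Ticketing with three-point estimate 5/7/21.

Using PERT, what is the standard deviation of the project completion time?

te_Venue booking = (2 + 4·3 + 16)/6 = 30/6 = 5; σ²_Venue booking = ((16−2)/6)² = 5.444
te_Vendor contracts = (7 + 4·10 + 25)/6 = 72/6 = 12; σ²_Vendor contracts = ((25−7)/6)² = 9.000
te_Permits = (9 + 4·14 + 19)/6 = 84/6 = 14; σ²_Permits = ((19−9)/6)² = 2.778
te_Catering order = (8 + 4·14 + 26)/6 = 90/6 = 15; σ²_Catering order = ((26−8)/6)² = 9.000
te_AV setup = (9 + 4·10 + 23)/6 = 72/6 = 12; σ²_AV setup = ((23−9)/6)² = 5.444
te_Stage build = (2 + 4·3 + 10)/6 = 24/6 = 4; σ²_Stage build = ((10−2)/6)² = 1.778
te_Marketing push = (13 + 4·14 + 27)/6 = 96/6 = 16; σ²_Marketing push = ((27−13)/6)² = 5.444
te_Ticketing = (5 + 4·10 + 21)/6 = 66/6 = 11; σ²_Ticketing = ((21−5)/6)² = 7.111
te_Staff briefing = (5 + 4·7 + 21)/6 = 54/6 = 9; σ²_Staff briefing = ((21−5)/6)² = 7.111

Forward pass:
ES_Venue booking = 0; EF_Venue booking = 5
ES_Vendor contracts = 0; EF_Vendor contracts = 12
ES_Permits = max(EF_Venue booking=5, EF_Vendor contracts=12) = 12; EF_Permits = 12+14 = 26
ES_Catering order = max(EF_Venue booking=5, EF_Vendor contracts=12) = 12; EF_Catering order = 12+15 = 27
ES_AV setup = max(EF_Venue booking=5, EF_Vendor contracts=12) = 12; EF_AV setup = 12+12 = 24
ES_Stage build = max(EF_Vendor contracts=12, EF_AV setup=24) = 24; EF_Stage build = 24+4 = 28
ES_Marketing push = 26; EF_Marketing push = 26+16 = 42
ES_Ticketing = max(EF_Permits=26, EF_Stage build=28) = 28; EF_Ticketing = 28+11 = 39
ES_Staff briefing = max(EF_Catering order=27, EF_AV setup=24, EF_Marketing push=42, EF_Ticketing=39) = 42; EF_Staff briefing = 42+9 = 51
Expected project duration μ = 51 days. Critical path: Vendor contracts → Permits → Marketing push → Staff briefing.

Variance along critical path = 9.000 + 2.778 + 5.444 + 7.111 = 24.333
σ = √24.333 = 4.933 days

4.93 days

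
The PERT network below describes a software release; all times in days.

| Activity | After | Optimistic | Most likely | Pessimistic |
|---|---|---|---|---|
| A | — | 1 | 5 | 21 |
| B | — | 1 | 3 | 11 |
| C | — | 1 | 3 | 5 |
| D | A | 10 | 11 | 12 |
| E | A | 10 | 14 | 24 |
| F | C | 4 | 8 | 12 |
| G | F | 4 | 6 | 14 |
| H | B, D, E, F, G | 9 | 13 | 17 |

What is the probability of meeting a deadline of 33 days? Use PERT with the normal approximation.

0.320

te_A = (1 + 4·5 + 21)/6 = 42/6 = 7; σ²_A = ((21−1)/6)² = 11.111
te_B = (1 + 4·3 + 11)/6 = 24/6 = 4; σ²_B = ((11−1)/6)² = 2.778
te_C = (1 + 4·3 + 5)/6 = 18/6 = 3; σ²_C = ((5−1)/6)² = 0.444
te_D = (10 + 4·11 + 12)/6 = 66/6 = 11; σ²_D = ((12−10)/6)² = 0.111
te_E = (10 + 4·14 + 24)/6 = 90/6 = 15; σ²_E = ((24−10)/6)² = 5.444
te_F = (4 + 4·8 + 12)/6 = 48/6 = 8; σ²_F = ((12−4)/6)² = 1.778
te_G = (4 + 4·6 + 14)/6 = 42/6 = 7; σ²_G = ((14−4)/6)² = 2.778
te_H = (9 + 4·13 + 17)/6 = 78/6 = 13; σ²_H = ((17−9)/6)² = 1.778

Forward pass:
ES_A = 0; EF_A = 7
ES_B = 0; EF_B = 4
ES_C = 0; EF_C = 3
ES_D = 7; EF_D = 7+11 = 18
ES_E = 7; EF_E = 7+15 = 22
ES_F = 3; EF_F = 3+8 = 11
ES_G = 11; EF_G = 11+7 = 18
ES_H = max(EF_B=4, EF_D=18, EF_E=22, EF_F=11, EF_G=18) = 22; EF_H = 22+13 = 35
Expected project duration μ = 35 days. Critical path: A → E → H.

Variance along critical path = 11.111 + 5.444 + 1.778 = 18.333; σ = √18.333 = 4.282 days.
Z = (33 − 35) / 4.282 = -0.467
P(T ≤ 33) = Φ(-0.467) ≈ 0.320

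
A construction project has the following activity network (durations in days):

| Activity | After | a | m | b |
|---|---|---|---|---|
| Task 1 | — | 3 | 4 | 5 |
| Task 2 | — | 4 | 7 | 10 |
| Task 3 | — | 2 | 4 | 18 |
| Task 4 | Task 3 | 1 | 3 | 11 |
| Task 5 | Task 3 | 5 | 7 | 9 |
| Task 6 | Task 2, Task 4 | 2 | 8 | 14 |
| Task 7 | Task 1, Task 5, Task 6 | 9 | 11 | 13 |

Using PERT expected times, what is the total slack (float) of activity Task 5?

te_Task 1 = (3 + 4·4 + 5)/6 = 24/6 = 4
te_Task 2 = (4 + 4·7 + 10)/6 = 42/6 = 7
te_Task 3 = (2 + 4·4 + 18)/6 = 36/6 = 6
te_Task 4 = (1 + 4·3 + 11)/6 = 24/6 = 4
te_Task 5 = (5 + 4·7 + 9)/6 = 42/6 = 7
te_Task 6 = (2 + 4·8 + 14)/6 = 48/6 = 8
te_Task 7 = (9 + 4·11 + 13)/6 = 66/6 = 11

Forward pass:
ES_Task 1 = 0; EF_Task 1 = 4
ES_Task 2 = 0; EF_Task 2 = 7
ES_Task 3 = 0; EF_Task 3 = 6
ES_Task 4 = 6; EF_Task 4 = 6+4 = 10
ES_Task 5 = 6; EF_Task 5 = 6+7 = 13
ES_Task 6 = max(EF_Task 2=7, EF_Task 4=10) = 10; EF_Task 6 = 10+8 = 18
ES_Task 7 = max(EF_Task 1=4, EF_Task 5=13, EF_Task 6=18) = 18; EF_Task 7 = 18+11 = 29
Expected project duration μ = 29 days. Critical path: Task 3 → Task 4 → Task 6 → Task 7.

Backward pass:
LF_Task 7 = 29; LS_Task 7 = 29−11 = 18
LF_Task 6 = LS_Task 7 = 18; LS_Task 6 = 18−8 = 10
LF_Task 5 = LS_Task 7 = 18; LS_Task 5 = 18−7 = 11
LF_Task 4 = LS_Task 6 = 10; LS_Task 4 = 10−4 = 6
LF_Task 3 = min(LS_Task 4=6, LS_Task 5=11) = 6; LS_Task 3 = 6−6 = 0
LF_Task 2 = LS_Task 6 = 10; LS_Task 2 = 10−7 = 3
LF_Task 1 = LS_Task 7 = 18; LS_Task 1 = 18−4 = 14
Slack_Task 5 = LS_Task 5 − ES_Task 5 = 11 − 6 = 5

5 days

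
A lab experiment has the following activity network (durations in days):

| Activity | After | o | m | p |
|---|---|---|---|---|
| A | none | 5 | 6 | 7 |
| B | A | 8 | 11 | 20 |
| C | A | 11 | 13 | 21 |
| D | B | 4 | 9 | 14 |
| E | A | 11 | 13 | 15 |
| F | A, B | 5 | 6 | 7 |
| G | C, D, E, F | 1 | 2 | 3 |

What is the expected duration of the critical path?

29 days

te_A = (5 + 4·6 + 7)/6 = 36/6 = 6
te_B = (8 + 4·11 + 20)/6 = 72/6 = 12
te_C = (11 + 4·13 + 21)/6 = 84/6 = 14
te_D = (4 + 4·9 + 14)/6 = 54/6 = 9
te_E = (11 + 4·13 + 15)/6 = 78/6 = 13
te_F = (5 + 4·6 + 7)/6 = 36/6 = 6
te_G = (1 + 4·2 + 3)/6 = 12/6 = 2

Forward pass:
ES_A = 0; EF_A = 6
ES_B = 6; EF_B = 6+12 = 18
ES_C = 6; EF_C = 6+14 = 20
ES_D = 18; EF_D = 18+9 = 27
ES_E = 6; EF_E = 6+13 = 19
ES_F = max(EF_A=6, EF_B=18) = 18; EF_F = 18+6 = 24
ES_G = max(EF_C=20, EF_D=27, EF_E=19, EF_F=24) = 27; EF_G = 27+2 = 29
Expected project duration μ = 29 days. Critical path: A → B → D → G.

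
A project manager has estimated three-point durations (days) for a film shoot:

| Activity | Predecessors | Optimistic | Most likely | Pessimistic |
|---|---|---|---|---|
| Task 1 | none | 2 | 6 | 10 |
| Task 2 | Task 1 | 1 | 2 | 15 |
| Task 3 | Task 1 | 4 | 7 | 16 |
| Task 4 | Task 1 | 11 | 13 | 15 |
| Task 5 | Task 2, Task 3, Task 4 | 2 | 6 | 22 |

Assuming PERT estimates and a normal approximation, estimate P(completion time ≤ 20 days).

te_Task 1 = (2 + 4·6 + 10)/6 = 36/6 = 6; σ²_Task 1 = ((10−2)/6)² = 1.778
te_Task 2 = (1 + 4·2 + 15)/6 = 24/6 = 4; σ²_Task 2 = ((15−1)/6)² = 5.444
te_Task 3 = (4 + 4·7 + 16)/6 = 48/6 = 8; σ²_Task 3 = ((16−4)/6)² = 4.000
te_Task 4 = (11 + 4·13 + 15)/6 = 78/6 = 13; σ²_Task 4 = ((15−11)/6)² = 0.444
te_Task 5 = (2 + 4·6 + 22)/6 = 48/6 = 8; σ²_Task 5 = ((22−2)/6)² = 11.111

Forward pass:
ES_Task 1 = 0; EF_Task 1 = 6
ES_Task 2 = 6; EF_Task 2 = 6+4 = 10
ES_Task 3 = 6; EF_Task 3 = 6+8 = 14
ES_Task 4 = 6; EF_Task 4 = 6+13 = 19
ES_Task 5 = max(EF_Task 2=10, EF_Task 3=14, EF_Task 4=19) = 19; EF_Task 5 = 19+8 = 27
Expected project duration μ = 27 days. Critical path: Task 1 → Task 4 → Task 5.

Variance along critical path = 1.778 + 0.444 + 11.111 = 13.333; σ = √13.333 = 3.651 days.
Z = (20 − 27) / 3.651 = -1.917
P(T ≤ 20) = Φ(-1.917) ≈ 0.028

0.028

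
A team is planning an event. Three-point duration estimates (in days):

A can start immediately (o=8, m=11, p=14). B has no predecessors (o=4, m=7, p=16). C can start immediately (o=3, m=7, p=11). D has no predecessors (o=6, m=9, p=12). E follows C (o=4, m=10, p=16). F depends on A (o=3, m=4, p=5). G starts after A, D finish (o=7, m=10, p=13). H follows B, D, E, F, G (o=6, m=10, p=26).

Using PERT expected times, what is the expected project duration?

te_A = (8 + 4·11 + 14)/6 = 66/6 = 11
te_B = (4 + 4·7 + 16)/6 = 48/6 = 8
te_C = (3 + 4·7 + 11)/6 = 42/6 = 7
te_D = (6 + 4·9 + 12)/6 = 54/6 = 9
te_E = (4 + 4·10 + 16)/6 = 60/6 = 10
te_F = (3 + 4·4 + 5)/6 = 24/6 = 4
te_G = (7 + 4·10 + 13)/6 = 60/6 = 10
te_H = (6 + 4·10 + 26)/6 = 72/6 = 12

Forward pass:
ES_A = 0; EF_A = 11
ES_B = 0; EF_B = 8
ES_C = 0; EF_C = 7
ES_D = 0; EF_D = 9
ES_E = 7; EF_E = 7+10 = 17
ES_F = 11; EF_F = 11+4 = 15
ES_G = max(EF_A=11, EF_D=9) = 11; EF_G = 11+10 = 21
ES_H = max(EF_B=8, EF_D=9, EF_E=17, EF_F=15, EF_G=21) = 21; EF_H = 21+12 = 33
Expected project duration μ = 33 days. Critical path: A → G → H.

33 days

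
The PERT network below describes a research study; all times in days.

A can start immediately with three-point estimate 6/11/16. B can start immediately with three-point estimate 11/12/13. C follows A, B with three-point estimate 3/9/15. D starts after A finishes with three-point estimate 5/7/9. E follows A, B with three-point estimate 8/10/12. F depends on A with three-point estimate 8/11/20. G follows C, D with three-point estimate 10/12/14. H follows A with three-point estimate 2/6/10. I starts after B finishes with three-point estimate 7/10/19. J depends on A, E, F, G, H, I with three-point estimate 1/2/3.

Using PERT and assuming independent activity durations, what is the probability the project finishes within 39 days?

0.968

te_A = (6 + 4·11 + 16)/6 = 66/6 = 11; σ²_A = ((16−6)/6)² = 2.778
te_B = (11 + 4·12 + 13)/6 = 72/6 = 12; σ²_B = ((13−11)/6)² = 0.111
te_C = (3 + 4·9 + 15)/6 = 54/6 = 9; σ²_C = ((15−3)/6)² = 4.000
te_D = (5 + 4·7 + 9)/6 = 42/6 = 7; σ²_D = ((9−5)/6)² = 0.444
te_E = (8 + 4·10 + 12)/6 = 60/6 = 10; σ²_E = ((12−8)/6)² = 0.444
te_F = (8 + 4·11 + 20)/6 = 72/6 = 12; σ²_F = ((20−8)/6)² = 4.000
te_G = (10 + 4·12 + 14)/6 = 72/6 = 12; σ²_G = ((14−10)/6)² = 0.444
te_H = (2 + 4·6 + 10)/6 = 36/6 = 6; σ²_H = ((10−2)/6)² = 1.778
te_I = (7 + 4·10 + 19)/6 = 66/6 = 11; σ²_I = ((19−7)/6)² = 4.000
te_J = (1 + 4·2 + 3)/6 = 12/6 = 2; σ²_J = ((3−1)/6)² = 0.111

Forward pass:
ES_A = 0; EF_A = 11
ES_B = 0; EF_B = 12
ES_C = max(EF_A=11, EF_B=12) = 12; EF_C = 12+9 = 21
ES_D = 11; EF_D = 11+7 = 18
ES_E = max(EF_A=11, EF_B=12) = 12; EF_E = 12+10 = 22
ES_F = 11; EF_F = 11+12 = 23
ES_G = max(EF_C=21, EF_D=18) = 21; EF_G = 21+12 = 33
ES_H = 11; EF_H = 11+6 = 17
ES_I = 12; EF_I = 12+11 = 23
ES_J = max(EF_A=11, EF_E=22, EF_F=23, EF_G=33, EF_H=17, EF_I=23) = 33; EF_J = 33+2 = 35
Expected project duration μ = 35 days. Critical path: B → C → G → J.

Variance along critical path = 0.111 + 4.000 + 0.444 + 0.111 = 4.667; σ = √4.667 = 2.160 days.
Z = (39 − 35) / 2.160 = 1.852
P(T ≤ 39) = Φ(1.852) ≈ 0.968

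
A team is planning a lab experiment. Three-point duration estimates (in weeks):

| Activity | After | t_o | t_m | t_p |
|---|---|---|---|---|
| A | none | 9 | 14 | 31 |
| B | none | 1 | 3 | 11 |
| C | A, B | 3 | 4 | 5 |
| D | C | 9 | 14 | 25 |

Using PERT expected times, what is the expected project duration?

te_A = (9 + 4·14 + 31)/6 = 96/6 = 16
te_B = (1 + 4·3 + 11)/6 = 24/6 = 4
te_C = (3 + 4·4 + 5)/6 = 24/6 = 4
te_D = (9 + 4·14 + 25)/6 = 90/6 = 15

Forward pass:
ES_A = 0; EF_A = 16
ES_B = 0; EF_B = 4
ES_C = max(EF_A=16, EF_B=4) = 16; EF_C = 16+4 = 20
ES_D = 20; EF_D = 20+15 = 35
Expected project duration μ = 35 weeks. Critical path: A → C → D.

35 weeks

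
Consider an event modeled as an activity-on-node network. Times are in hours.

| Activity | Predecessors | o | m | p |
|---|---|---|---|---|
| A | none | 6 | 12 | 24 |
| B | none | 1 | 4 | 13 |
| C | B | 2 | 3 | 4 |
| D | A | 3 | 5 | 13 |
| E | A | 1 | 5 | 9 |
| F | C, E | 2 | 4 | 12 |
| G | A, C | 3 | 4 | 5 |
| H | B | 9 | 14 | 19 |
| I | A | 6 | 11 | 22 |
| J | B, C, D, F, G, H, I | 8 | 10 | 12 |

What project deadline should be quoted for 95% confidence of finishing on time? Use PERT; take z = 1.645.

41.7 hours

te_A = (6 + 4·12 + 24)/6 = 78/6 = 13; σ²_A = ((24−6)/6)² = 9.000
te_B = (1 + 4·4 + 13)/6 = 30/6 = 5; σ²_B = ((13−1)/6)² = 4.000
te_C = (2 + 4·3 + 4)/6 = 18/6 = 3; σ²_C = ((4−2)/6)² = 0.111
te_D = (3 + 4·5 + 13)/6 = 36/6 = 6; σ²_D = ((13−3)/6)² = 2.778
te_E = (1 + 4·5 + 9)/6 = 30/6 = 5; σ²_E = ((9−1)/6)² = 1.778
te_F = (2 + 4·4 + 12)/6 = 30/6 = 5; σ²_F = ((12−2)/6)² = 2.778
te_G = (3 + 4·4 + 5)/6 = 24/6 = 4; σ²_G = ((5−3)/6)² = 0.111
te_H = (9 + 4·14 + 19)/6 = 84/6 = 14; σ²_H = ((19−9)/6)² = 2.778
te_I = (6 + 4·11 + 22)/6 = 72/6 = 12; σ²_I = ((22−6)/6)² = 7.111
te_J = (8 + 4·10 + 12)/6 = 60/6 = 10; σ²_J = ((12−8)/6)² = 0.444

Forward pass:
ES_A = 0; EF_A = 13
ES_B = 0; EF_B = 5
ES_C = 5; EF_C = 5+3 = 8
ES_D = 13; EF_D = 13+6 = 19
ES_E = 13; EF_E = 13+5 = 18
ES_F = max(EF_C=8, EF_E=18) = 18; EF_F = 18+5 = 23
ES_G = max(EF_A=13, EF_C=8) = 13; EF_G = 13+4 = 17
ES_H = 5; EF_H = 5+14 = 19
ES_I = 13; EF_I = 13+12 = 25
ES_J = max(EF_B=5, EF_C=8, EF_D=19, EF_F=23, EF_G=17, EF_H=19, EF_I=25) = 25; EF_J = 25+10 = 35
Expected project duration μ = 35 hours. Critical path: A → I → J.

Variance along critical path = 9.000 + 7.111 + 0.444 = 16.556; σ = 4.069 hours.
D = μ + z·σ = 35 + 1.645·4.069 = 41.7 hours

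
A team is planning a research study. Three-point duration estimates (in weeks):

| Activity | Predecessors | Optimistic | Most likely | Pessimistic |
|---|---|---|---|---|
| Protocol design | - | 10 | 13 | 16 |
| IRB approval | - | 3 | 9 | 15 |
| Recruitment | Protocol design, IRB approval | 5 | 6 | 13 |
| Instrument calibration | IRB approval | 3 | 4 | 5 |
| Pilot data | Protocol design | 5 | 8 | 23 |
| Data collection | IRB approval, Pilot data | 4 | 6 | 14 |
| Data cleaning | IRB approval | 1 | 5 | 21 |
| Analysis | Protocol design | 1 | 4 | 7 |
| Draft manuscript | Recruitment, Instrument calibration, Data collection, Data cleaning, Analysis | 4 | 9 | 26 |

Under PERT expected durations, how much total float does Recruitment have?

te_Protocol design = (10 + 4·13 + 16)/6 = 78/6 = 13
te_IRB approval = (3 + 4·9 + 15)/6 = 54/6 = 9
te_Recruitment = (5 + 4·6 + 13)/6 = 42/6 = 7
te_Instrument calibration = (3 + 4·4 + 5)/6 = 24/6 = 4
te_Pilot data = (5 + 4·8 + 23)/6 = 60/6 = 10
te_Data collection = (4 + 4·6 + 14)/6 = 42/6 = 7
te_Data cleaning = (1 + 4·5 + 21)/6 = 42/6 = 7
te_Analysis = (1 + 4·4 + 7)/6 = 24/6 = 4
te_Draft manuscript = (4 + 4·9 + 26)/6 = 66/6 = 11

Forward pass:
ES_Protocol design = 0; EF_Protocol design = 13
ES_IRB approval = 0; EF_IRB approval = 9
ES_Recruitment = max(EF_Protocol design=13, EF_IRB approval=9) = 13; EF_Recruitment = 13+7 = 20
ES_Instrument calibration = 9; EF_Instrument calibration = 9+4 = 13
ES_Pilot data = 13; EF_Pilot data = 13+10 = 23
ES_Data collection = max(EF_IRB approval=9, EF_Pilot data=23) = 23; EF_Data collection = 23+7 = 30
ES_Data cleaning = 9; EF_Data cleaning = 9+7 = 16
ES_Analysis = 13; EF_Analysis = 13+4 = 17
ES_Draft manuscript = max(EF_Recruitment=20, EF_Instrument calibration=13, EF_Data collection=30, EF_Data cleaning=16, EF_Analysis=17) = 30; EF_Draft manuscript = 30+11 = 41
Expected project duration μ = 41 weeks. Critical path: Protocol design → Pilot data → Data collection → Draft manuscript.

Backward pass:
LF_Draft manuscript = 41; LS_Draft manuscript = 41−11 = 30
LF_Analysis = LS_Draft manuscript = 30; LS_Analysis = 30−4 = 26
LF_Data cleaning = LS_Draft manuscript = 30; LS_Data cleaning = 30−7 = 23
LF_Data collection = LS_Draft manuscript = 30; LS_Data collection = 30−7 = 23
LF_Pilot data = LS_Data collection = 23; LS_Pilot data = 23−10 = 13
LF_Instrument calibration = LS_Draft manuscript = 30; LS_Instrument calibration = 30−4 = 26
LF_Recruitment = LS_Draft manuscript = 30; LS_Recruitment = 30−7 = 23
LF_IRB approval = min(LS_Recruitment=23, LS_Instrument calibration=26, LS_Data collection=23, LS_Data cleaning=23) = 23; LS_IRB approval = 23−9 = 14
LF_Protocol design = min(LS_Recruitment=23, LS_Pilot data=13, LS_Analysis=26) = 13; LS_Protocol design = 13−13 = 0
Slack_Recruitment = LS_Recruitment − ES_Recruitment = 23 − 13 = 10

10 weeks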